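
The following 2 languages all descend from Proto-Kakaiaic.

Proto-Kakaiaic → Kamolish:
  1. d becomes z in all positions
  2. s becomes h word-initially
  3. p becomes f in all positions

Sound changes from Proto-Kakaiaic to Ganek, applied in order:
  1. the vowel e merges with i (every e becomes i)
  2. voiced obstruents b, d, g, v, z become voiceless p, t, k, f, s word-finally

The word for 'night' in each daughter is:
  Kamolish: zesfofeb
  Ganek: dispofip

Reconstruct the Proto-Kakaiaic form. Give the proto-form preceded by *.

*despofeb

Position 7: Kamolish has e, Ganek has i. Kamolish preserves e here (none of its changes turn any other segment into e), so the proto-segment is *e.
Position 8: Kamolish has b, Ganek has p. Kamolish preserves b here (none of its changes turn any other segment into b), so the proto-segment is *b.
Position 1: Kamolish has z, Ganek has d. Ganek preserves d here (none of its changes turn any other segment into d), so the proto-segment is *d.
Continuing position by position gives *despofeb; check it forward:
Kamolish: start from *despofeb.
  rule 1 (unconditioned shift): despofeb → zespofeb
  rule 2: no change — zespofeb
  rule 3 (unconditioned shift): zespofeb → zesfofeb
  ⇒ Kamolish zesfofeb
Ganek: *despofeb > dispofib > dispofip  (by vowel merger, final devoicing)
No other proto-form is consistent with every reflex, so the reconstruction is *despofeb.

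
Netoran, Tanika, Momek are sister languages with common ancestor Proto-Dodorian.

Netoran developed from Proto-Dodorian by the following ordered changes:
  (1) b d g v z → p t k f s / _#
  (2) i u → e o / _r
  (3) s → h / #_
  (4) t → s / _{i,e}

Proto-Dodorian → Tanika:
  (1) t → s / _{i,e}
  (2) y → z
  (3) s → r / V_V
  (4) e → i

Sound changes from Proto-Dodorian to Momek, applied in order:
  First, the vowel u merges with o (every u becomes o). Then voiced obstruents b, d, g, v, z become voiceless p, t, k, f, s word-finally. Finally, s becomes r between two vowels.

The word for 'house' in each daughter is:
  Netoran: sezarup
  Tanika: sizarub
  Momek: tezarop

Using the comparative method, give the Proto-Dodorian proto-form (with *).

*tezarub

Position 2: Netoran has e, Tanika has i, Momek has e. Momek preserves e here (none of its changes turn any other segment into e), so the proto-segment is *e.
Position 6: Netoran has u, Tanika has u, Momek has o. Netoran preserves u here (none of its changes turn any other segment into u), so the proto-segment is *u.
Position 1: Netoran has s, Tanika has s, Momek has t. Taking the neighbouring segments as reconstructed: Netoran s can only go back to *t; Tanika s could go back to *t or *s; Momek t can only go back to *t — the one source consistent with every daughter is *t.
Continuing position by position gives *tezarub; check it forward:
Netoran: *tezarub > tezarup > sezarup  (by final devoicing, palatalisation)
Tanika: *tezarub > sezarub > sizarub  (by palatalisation, vowel merger)
Momek: *tezarub
  tezarub → tezarob   [vowel merger]
  tezarob → tezarop   [final devoicing]
  tezarop (rule 3 does not apply)
  giving Momek tezarop.
Only *tezarub yields all of Netoran sezarup, Tanika sizarub, Momek tezarop.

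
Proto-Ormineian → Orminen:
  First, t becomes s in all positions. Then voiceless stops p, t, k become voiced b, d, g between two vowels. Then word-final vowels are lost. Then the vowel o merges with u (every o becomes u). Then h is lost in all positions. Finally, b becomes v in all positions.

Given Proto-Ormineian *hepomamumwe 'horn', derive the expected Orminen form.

evumamumw

Orminen: *hepomamumwe > hebomamumwe > hebomamumw > hebumamumw > ebumamumw > evumamumw  (by intervocalic voicing, apocope, vowel merger, h-loss, unconditioned shift)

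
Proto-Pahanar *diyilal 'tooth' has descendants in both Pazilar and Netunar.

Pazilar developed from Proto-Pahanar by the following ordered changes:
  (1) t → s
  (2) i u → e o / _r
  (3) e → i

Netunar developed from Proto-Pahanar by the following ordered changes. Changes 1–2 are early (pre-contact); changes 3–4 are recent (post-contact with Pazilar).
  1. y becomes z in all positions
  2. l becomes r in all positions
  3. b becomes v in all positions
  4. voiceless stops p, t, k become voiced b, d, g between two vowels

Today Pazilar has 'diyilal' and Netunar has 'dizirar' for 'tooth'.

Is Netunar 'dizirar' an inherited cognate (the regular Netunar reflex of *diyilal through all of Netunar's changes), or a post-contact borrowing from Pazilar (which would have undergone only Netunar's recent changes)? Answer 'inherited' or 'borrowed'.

If inherited, *diyilal would pass through all of Netunar's changes:
Netunar: *diyilal
  diyilal → dizilal   [unconditioned shift]
  dizilal → dizirar   [unconditioned shift]
  dizirar (rule 3 does not apply)
  dizirar (rule 4 does not apply)
  giving Netunar dizirar.
If borrowed from Pazilar 'diyilal' after the early changes, it would undergo only the recent ones:
  rule 3 (unconditioned shift): no change (diyilal)
  rule 4 (intervocalic voicing): no change (diyilal)
  ⇒ as a loan: diyilal
Netunar 'dizirar' matches the inherited outcome exactly, so it is an inherited cognate, not a loan.

inherited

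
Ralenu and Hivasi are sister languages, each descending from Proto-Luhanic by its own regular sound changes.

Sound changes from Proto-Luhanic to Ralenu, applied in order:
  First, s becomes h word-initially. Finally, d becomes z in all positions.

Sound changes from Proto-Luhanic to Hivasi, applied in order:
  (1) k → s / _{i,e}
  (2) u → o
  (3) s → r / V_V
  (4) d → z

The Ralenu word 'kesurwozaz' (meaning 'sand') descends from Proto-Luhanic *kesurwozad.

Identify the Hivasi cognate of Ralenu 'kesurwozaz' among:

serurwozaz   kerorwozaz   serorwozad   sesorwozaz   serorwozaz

Hivasi: *kesurwozad > sesurwozad > sesorwozad > serorwozad > serorwozaz  (by palatalisation, vowel merger, rhotacism, unconditioned shift)

serorwozaz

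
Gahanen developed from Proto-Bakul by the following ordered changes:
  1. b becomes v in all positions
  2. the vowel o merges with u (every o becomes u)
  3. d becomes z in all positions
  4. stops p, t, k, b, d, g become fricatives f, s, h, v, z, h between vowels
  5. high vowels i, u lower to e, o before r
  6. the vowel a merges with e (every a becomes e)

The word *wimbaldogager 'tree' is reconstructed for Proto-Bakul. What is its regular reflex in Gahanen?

Gahanen: *wimbaldogager
  wimbaldogager → wimvaldogager   [unconditioned shift]
  wimvaldogager → wimvaldugager   [vowel merger]
  wimvaldugager → wimvalzugager   [unconditioned shift]
  wimvalzugager → wimvalzuhaher   [intervocalic lenition]
  wimvalzuhaher (rule 5 does not apply)
  wimvalzuhaher → wimvelzuheher   [vowel merger]
  giving Gahanen wimvelzuheher.

wimvelzuheher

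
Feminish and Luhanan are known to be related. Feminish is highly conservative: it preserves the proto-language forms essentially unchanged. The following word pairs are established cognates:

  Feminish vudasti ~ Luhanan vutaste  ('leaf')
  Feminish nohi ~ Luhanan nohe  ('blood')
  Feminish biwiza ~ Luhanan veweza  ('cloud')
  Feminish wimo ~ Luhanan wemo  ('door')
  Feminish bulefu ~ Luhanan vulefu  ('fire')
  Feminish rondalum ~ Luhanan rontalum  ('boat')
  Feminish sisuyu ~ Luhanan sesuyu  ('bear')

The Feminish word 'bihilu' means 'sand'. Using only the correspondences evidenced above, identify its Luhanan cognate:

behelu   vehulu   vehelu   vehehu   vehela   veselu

biwiza ~ veweza — Feminish b corresponds to Luhanan v word-initially before a front vowel.
biwiza ~ veweza, sisuyu ~ sesuyu — Feminish i corresponds to Luhanan e after a consonant, before a consonant other than r, m, n, p, b, f, v.
Applying these to Feminish 'bihilu':
  bihilu → vihilu   (b→v word-initially before a front vowel)
  vihilu → vehilu   (i→e after a consonant, before a consonant other than r, m, n, p, b, f, v)
  vehilu → vehelu   (i→e after a consonant, before a consonant other than r, m, n, p, b, f, v)
So the Luhanan cognate is 'vehelu'.

vehelu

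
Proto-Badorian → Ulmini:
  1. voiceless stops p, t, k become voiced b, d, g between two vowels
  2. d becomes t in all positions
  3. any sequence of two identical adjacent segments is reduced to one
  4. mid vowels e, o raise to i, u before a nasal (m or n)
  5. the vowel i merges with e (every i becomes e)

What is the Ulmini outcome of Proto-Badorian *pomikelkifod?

pumegelkefot

Ulmini: start from *pomikelkifod.
  rule 1 (intervocalic voicing): pomikelkifod → pomigelkifod
  rule 2 (unconditioned shift): pomigelkifod → pomigelkifot
  rule 3: no change — pomigelkifot
  rule 4 (pre-nasal raising): pomigelkifot → pumigelkifot
  rule 5 (vowel merger): pumigelkifot → pumegelkefot
  ⇒ Ulmini pumegelkefot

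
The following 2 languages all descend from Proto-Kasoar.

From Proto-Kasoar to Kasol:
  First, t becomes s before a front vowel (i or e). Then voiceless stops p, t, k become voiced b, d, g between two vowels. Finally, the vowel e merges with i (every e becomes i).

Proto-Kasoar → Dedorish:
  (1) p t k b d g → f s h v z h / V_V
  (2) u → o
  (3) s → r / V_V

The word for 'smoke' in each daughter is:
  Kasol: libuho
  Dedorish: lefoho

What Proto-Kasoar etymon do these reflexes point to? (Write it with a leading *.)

Position 4: Kasol has u, Dedorish has o. Kasol preserves u here (none of its changes turn any other segment into u), so the proto-segment is *u.
Position 2: Kasol has i, Dedorish has e. Dedorish preserves e here (none of its changes turn any other segment into e), so the proto-segment is *e.
Verify the candidate proto-form against each daughter:
Kasol: *lepuho
  lepuho (rule 1 does not apply)
  lepuho → lebuho   [intervocalic voicing]
  lebuho → libuho   [vowel merger]
  giving Kasol libuho.
Dedorish: *lepuho
  lepuho → lefuho   [intervocalic lenition]
  lefuho → lefoho   [vowel merger]
  lefoho (rule 3 does not apply)
  giving Dedorish lefoho.
*lepuho is the unique common source.

*lepuho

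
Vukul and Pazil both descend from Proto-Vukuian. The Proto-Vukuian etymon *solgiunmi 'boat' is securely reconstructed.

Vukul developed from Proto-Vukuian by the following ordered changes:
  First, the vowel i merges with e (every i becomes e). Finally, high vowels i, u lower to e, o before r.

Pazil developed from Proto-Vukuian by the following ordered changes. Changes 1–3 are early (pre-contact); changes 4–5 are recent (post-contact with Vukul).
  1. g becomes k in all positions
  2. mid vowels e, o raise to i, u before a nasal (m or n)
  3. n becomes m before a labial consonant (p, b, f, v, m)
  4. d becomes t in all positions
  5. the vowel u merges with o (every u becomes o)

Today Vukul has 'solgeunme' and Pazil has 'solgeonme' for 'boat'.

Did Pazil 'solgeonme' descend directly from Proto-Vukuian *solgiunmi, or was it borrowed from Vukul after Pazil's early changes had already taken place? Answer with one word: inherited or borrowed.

If inherited, *solgiunmi would pass through all of Pazil's changes:
Pazil: *solgiunmi
  solgiunmi → solkiunmi   [unconditioned shift]
  solkiunmi (rule 2 does not apply)
  solkiunmi → solkiummi   [nasal place assimilation]
  solkiummi (rule 4 does not apply)
  solkiummi → solkiommi   [vowel merger]
  giving Pazil solkiommi.
If borrowed from Vukul 'solgeunme' after the early changes, it would undergo only the recent ones:
  rule 4 (unconditioned shift): no change (solgeunme)
  rule 5 (vowel merger): solgeunme → solgeonme
  ⇒ as a loan: solgeonme
Pazil 'solgeonme' matches the loan outcome 'solgeonme', not the inherited 'solkiommi' — it skipped the early Pazil changes, so it was borrowed from Vukul.

borrowed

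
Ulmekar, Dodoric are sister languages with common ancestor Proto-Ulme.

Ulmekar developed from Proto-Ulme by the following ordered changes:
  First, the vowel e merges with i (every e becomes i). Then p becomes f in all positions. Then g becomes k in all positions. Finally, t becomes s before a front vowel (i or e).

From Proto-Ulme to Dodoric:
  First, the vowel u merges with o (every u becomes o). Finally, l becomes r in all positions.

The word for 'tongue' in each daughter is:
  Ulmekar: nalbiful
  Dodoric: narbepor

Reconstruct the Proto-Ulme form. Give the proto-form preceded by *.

Position 3: Ulmekar has l, Dodoric has r. Ulmekar preserves l here (none of its changes turn any other segment into l), so the proto-segment is *l.
Position 8: Ulmekar has l, Dodoric has r. Ulmekar preserves l here (none of its changes turn any other segment into l), so the proto-segment is *l.
Position 5: Ulmekar has i, Dodoric has e. Dodoric preserves e here (none of its changes turn any other segment into e), so the proto-segment is *e.
This points to *nalbepul. Verify forward in each daughter:
Ulmekar: start from *nalbepul.
  rule 1 (vowel merger): nalbepul → nalbipul
  rule 2 (unconditioned shift): nalbipul → nalbiful
  rule 3: no change — nalbiful
  rule 4: no change — nalbiful
  ⇒ Ulmekar nalbiful
Dodoric: *nalbepul > nalbepol > narbepor  (by vowel merger, unconditioned shift)
Only *nalbepul yields all of Ulmekar nalbiful, Dodoric narbepor.

*nalbepul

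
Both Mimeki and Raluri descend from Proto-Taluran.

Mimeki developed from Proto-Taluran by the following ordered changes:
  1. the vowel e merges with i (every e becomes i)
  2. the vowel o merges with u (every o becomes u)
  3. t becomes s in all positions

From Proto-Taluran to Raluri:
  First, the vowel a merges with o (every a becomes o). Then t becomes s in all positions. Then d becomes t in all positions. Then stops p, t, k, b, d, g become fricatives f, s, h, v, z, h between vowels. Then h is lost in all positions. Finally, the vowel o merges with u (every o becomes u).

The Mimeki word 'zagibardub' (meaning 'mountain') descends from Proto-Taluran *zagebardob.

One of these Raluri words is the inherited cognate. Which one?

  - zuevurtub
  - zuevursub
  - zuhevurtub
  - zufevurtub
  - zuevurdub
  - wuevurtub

zuevurtub

Raluri: *zagebardob > zogebordob > zogebortob > zohevortob > zoevortob > zuevurtub  (by vowel merger, unconditioned shift, intervocalic lenition, h-loss, vowel merger)
Among the options, 'zuevurtub' alone shows every Raluri change applied in order.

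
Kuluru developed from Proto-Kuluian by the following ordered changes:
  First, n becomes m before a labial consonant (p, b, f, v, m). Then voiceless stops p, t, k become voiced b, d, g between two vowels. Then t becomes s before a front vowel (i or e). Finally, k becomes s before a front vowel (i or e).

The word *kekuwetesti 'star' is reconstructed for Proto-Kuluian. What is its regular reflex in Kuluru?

seguwedessi

Kuluru: *kekuwetesti > keguwedesti > keguwedessi > seguwedessi  (by intervocalic voicing, palatalisation, palatalisation)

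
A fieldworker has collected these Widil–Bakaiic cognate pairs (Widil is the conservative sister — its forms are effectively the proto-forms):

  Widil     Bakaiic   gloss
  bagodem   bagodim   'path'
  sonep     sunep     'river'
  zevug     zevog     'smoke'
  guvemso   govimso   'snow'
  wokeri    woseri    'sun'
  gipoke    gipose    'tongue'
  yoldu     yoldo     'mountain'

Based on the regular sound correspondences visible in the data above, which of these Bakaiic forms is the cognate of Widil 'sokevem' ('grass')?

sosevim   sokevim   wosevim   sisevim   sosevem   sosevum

sosevim

wokeri ~ woseri, gipoke ~ gipose — Widil k corresponds to Bakaiic s between vowels (before a front vowel).
bagodem ~ bagodim, guvemso ~ govimso — Widil e corresponds to Bakaiic i after a consonant, before a nasal.
Applying these to Widil 'sokevem':
  sokevem → sosevem   (k→s between vowels (before a front vowel))
  sosevem → sosevim   (e→i after a consonant, before a nasal)
So the Bakaiic cognate is 'sosevim'.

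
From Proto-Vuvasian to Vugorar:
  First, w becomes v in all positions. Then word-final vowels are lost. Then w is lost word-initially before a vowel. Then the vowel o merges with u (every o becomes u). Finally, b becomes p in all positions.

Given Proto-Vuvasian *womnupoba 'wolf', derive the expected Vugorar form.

vumnupup

Vugorar: *womnupoba
  womnupoba → vomnupoba   [unconditioned shift]
  vomnupoba → vomnupob   [apocope]
  vomnupob (rule 3 does not apply)
  vomnupob → vumnupub   [vowel merger]
  vumnupub → vumnupup   [unconditioned shift]
  giving Vugorar vumnupup.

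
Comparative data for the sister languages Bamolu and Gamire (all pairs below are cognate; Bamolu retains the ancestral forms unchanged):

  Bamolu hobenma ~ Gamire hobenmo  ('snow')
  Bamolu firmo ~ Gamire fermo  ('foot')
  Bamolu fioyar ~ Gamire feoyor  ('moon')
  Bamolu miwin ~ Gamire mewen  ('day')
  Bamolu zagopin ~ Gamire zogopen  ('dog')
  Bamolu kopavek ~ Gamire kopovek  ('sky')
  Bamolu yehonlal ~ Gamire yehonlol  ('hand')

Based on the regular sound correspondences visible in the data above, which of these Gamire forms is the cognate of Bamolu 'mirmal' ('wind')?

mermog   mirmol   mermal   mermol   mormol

firmo ~ fermo — Bamolu i corresponds to Gamire e after a consonant, before r.
zagopin ~ zogopen, yehonlal ~ yehonlol — Bamolu a corresponds to Gamire o after a consonant, before a consonant other than r, m, n, p, b, f, v.
Applying these to Bamolu 'mirmal':
  mirmal → mermal   (i→e after a consonant, before r)
  mermal → mermol   (a→o after a consonant, before a consonant other than r, m, n, p, b, f, v)
So the Gamire cognate is 'mermol'.

mermol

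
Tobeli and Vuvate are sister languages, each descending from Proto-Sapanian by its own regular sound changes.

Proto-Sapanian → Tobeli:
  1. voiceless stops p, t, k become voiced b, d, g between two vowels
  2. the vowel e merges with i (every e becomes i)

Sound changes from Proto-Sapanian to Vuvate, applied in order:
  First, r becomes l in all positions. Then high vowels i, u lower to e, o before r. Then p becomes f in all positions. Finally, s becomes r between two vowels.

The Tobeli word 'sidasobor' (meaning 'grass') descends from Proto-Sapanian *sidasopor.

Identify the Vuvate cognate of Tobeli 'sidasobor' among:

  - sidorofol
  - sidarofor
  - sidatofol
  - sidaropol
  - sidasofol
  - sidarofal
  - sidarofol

Vuvate: *sidasopor > sidasopol > sidasofol > sidarofol  (by unconditioned shift, unconditioned shift, rhotacism)
Among the options, 'sidarofol' alone shows every Vuvate change applied in order.

sidarofol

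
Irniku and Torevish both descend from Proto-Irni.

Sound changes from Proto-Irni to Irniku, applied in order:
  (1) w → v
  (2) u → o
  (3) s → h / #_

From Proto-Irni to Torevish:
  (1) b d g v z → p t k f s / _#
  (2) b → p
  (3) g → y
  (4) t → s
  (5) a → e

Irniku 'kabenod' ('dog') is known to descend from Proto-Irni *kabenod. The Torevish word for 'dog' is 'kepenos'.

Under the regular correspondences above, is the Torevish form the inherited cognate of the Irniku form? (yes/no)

Derive the expected Torevish reflex of *kabenod:
Torevish: *kabenod
  kabenod → kabenot   [final devoicing]
  kabenot → kapenot   [unconditioned shift]
  kapenot (rule 3 does not apply)
  kapenot → kapenos   [unconditioned shift]
  kapenos → kepenos   [vowel merger]
  giving Torevish kepenos.
Torevish 'kepenos' matches the regular reflex exactly, so the pair is cognate.

yes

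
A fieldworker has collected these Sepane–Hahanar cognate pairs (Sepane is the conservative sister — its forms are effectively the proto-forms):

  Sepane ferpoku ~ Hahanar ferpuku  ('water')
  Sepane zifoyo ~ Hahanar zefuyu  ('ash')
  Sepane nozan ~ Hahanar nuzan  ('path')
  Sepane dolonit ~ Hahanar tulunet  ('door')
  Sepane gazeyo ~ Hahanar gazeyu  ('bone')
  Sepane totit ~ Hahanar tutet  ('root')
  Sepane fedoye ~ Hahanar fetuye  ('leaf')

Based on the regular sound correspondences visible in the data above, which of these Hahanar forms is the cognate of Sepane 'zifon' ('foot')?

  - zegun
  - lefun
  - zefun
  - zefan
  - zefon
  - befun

zifoyo ~ zefuyu — Sepane i corresponds to Hahanar e after a consonant, before a labial obstruent.
dolonit ~ tulunet — Sepane o corresponds to Hahanar u after a consonant, before a nasal.
Applying these to Sepane 'zifon':
  zifon → zefon   (i→e after a consonant, before a labial obstruent)
  zefon → zefun   (o→u after a consonant, before a nasal)
So the Hahanar cognate is 'zefun'.

zefun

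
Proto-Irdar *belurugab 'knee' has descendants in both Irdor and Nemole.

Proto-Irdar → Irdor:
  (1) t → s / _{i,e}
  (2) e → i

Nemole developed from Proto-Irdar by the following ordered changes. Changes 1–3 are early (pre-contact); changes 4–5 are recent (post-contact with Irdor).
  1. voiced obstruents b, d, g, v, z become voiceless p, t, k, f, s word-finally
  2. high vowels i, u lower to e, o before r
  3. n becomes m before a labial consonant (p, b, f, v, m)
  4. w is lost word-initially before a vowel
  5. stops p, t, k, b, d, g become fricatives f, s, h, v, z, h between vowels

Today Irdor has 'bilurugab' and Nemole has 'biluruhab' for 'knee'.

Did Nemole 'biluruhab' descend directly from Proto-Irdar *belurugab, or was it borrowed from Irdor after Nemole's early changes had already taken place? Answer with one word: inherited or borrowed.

If inherited, *belurugab would pass through all of Nemole's changes:
Nemole: start from *belurugab.
  rule 1 (final devoicing): belurugab → belurugap
  rule 2 (pre-rhotic lowering): belurugap → belorugap
  rule 3: no change — belorugap
  rule 4: no change — belorugap
  rule 5 (intervocalic lenition): belorugap → beloruhap
  ⇒ Nemole beloruhap
If borrowed from Irdor 'bilurugab' after the early changes, it would undergo only the recent ones:
  rule 4 (glide loss): no change (bilurugab)
  rule 5 (intervocalic lenition): bilurugab → biluruhab
  ⇒ as a loan: biluruhab
Nemole 'biluruhab' matches the loan outcome 'biluruhab', not the inherited 'beloruhap' — it skipped the early Nemole changes, so it was borrowed from Irdor.

borrowed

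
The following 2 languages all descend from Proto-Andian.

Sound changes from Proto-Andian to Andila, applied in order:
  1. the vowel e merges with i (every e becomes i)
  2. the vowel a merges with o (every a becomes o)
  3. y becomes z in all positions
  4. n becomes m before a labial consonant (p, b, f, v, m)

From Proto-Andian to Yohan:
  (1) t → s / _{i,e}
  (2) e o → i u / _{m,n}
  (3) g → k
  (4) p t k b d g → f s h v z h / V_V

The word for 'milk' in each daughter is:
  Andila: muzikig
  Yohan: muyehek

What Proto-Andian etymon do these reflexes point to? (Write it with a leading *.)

*muyekeg

Position 5: Andila has k, Yohan has h. Andila preserves k here (none of its changes turn any other segment into k), so the proto-segment is *k.
Position 7: Andila has g, Yohan has k. Andila preserves g here (none of its changes turn any other segment into g), so the proto-segment is *g.
Continuing position by position gives *muyekeg; check it forward:
Andila: *muyekeg > muyikig > muzikig  (by vowel merger, unconditioned shift)
Yohan: *muyekeg > muyekek > muyehek  (by unconditioned shift, intervocalic lenition)
Only *muyekeg yields all of Andila muzikig, Yohan muyehek.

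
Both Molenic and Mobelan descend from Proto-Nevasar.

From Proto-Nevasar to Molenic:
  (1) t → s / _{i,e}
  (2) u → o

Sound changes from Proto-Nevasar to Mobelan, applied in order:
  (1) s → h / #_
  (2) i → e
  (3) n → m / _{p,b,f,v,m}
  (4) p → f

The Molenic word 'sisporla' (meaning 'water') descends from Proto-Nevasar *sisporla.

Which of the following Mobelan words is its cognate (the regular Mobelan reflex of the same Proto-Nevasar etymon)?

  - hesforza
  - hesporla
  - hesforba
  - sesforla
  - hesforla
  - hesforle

Mobelan: *sisporla
  sisporla → hisporla   [debuccalisation]
  hisporla → hesporla   [vowel merger]
  hesporla (rule 3 does not apply)
  hesporla → hesforla   [unconditioned shift]
  giving Mobelan hesforla.

hesforla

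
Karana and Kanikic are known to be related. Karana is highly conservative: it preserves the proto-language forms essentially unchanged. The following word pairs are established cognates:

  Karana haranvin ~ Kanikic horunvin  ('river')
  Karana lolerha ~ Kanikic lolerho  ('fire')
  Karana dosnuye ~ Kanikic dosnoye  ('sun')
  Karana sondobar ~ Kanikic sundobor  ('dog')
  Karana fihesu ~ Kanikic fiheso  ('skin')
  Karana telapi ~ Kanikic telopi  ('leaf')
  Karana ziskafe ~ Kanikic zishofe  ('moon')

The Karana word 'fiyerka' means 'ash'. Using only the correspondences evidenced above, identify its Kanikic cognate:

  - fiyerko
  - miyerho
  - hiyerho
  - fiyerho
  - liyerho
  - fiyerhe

ziskafe ~ zishofe — Karana k corresponds to Kanikic h after a consonant, before a back vowel.
lolerha ~ lolerho — Karana a corresponds to Kanikic o word-finally.
Applying these to Karana 'fiyerka':
  fiyerka → fiyerha   (k→h after a consonant, before a back vowel)
  fiyerha → fiyerho   (a→o word-finally)
So the Kanikic cognate is 'fiyerho'.

fiyerho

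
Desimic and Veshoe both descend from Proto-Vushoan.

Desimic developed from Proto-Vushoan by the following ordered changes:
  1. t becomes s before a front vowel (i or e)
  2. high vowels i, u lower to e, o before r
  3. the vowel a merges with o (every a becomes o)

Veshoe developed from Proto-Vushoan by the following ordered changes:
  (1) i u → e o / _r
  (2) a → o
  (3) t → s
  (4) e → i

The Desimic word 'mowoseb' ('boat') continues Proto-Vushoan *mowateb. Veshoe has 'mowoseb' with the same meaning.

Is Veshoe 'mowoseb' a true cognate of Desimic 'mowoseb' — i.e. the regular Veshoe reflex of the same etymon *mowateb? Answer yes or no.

Derive the expected Veshoe reflex of *mowateb:
Veshoe: *mowateb > mowoteb > mowoseb > mowosib  (by vowel merger, unconditioned shift, vowel merger)
The regular Veshoe reflex would be 'mowosib', but the attested form is 'mowoseb'. The correspondence is irregular, so they are not cognates (the Veshoe form has a different source).

no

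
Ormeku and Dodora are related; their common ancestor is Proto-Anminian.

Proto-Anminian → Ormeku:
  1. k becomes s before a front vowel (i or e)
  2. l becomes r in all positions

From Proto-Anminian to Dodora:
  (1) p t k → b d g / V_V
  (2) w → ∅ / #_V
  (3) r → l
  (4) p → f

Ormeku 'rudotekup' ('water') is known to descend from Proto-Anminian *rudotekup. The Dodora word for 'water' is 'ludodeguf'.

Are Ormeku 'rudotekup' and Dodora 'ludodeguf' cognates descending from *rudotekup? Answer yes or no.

yes

Derive the expected Dodora reflex of *rudotekup:
Dodora: *rudotekup > rudodegup > ludodegup > ludodeguf  (by intervocalic voicing, unconditioned shift, unconditioned shift)
Dodora 'ludodeguf' matches the regular reflex exactly, so the pair is cognate.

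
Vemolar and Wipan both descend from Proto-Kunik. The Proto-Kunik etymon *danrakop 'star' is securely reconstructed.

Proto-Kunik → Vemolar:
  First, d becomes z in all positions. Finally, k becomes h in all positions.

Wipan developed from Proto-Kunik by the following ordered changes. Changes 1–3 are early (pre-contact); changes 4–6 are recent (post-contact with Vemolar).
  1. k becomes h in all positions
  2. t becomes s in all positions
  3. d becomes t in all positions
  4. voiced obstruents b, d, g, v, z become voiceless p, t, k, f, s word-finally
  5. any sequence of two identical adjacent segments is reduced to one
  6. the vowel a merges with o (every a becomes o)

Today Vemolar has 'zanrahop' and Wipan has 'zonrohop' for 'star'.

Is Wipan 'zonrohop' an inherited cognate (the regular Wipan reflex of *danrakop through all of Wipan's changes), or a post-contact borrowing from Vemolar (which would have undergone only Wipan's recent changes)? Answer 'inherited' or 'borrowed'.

If inherited, *danrakop would pass through all of Wipan's changes:
Wipan: *danrakop > danrahop > tanrahop > tonrohop  (by unconditioned shift, unconditioned shift, vowel merger)
If borrowed from Vemolar 'zanrahop' after the early changes, it would undergo only the recent ones:
  rule 4 (final devoicing): no change (zanrahop)
  rule 5 (degemination): no change (zanrahop)
  rule 6 (vowel merger): zanrahop → zonrohop
  ⇒ as a loan: zonrohop
Wipan 'zonrohop' matches the loan outcome 'zonrohop', not the inherited 'tonrohop' — it skipped the early Wipan changes, so it was borrowed from Vemolar.

borrowed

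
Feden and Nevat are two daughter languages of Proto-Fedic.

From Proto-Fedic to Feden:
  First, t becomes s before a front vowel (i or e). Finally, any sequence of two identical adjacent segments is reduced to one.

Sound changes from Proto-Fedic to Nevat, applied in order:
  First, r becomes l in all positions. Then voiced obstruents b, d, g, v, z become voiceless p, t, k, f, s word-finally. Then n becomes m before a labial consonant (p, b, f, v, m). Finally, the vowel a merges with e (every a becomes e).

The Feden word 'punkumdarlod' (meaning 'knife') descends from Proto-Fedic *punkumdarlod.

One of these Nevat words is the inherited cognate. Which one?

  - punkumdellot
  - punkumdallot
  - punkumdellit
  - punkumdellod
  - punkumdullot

punkumdellot

Nevat: *punkumdarlod
  punkumdarlod → punkumdallod   [unconditioned shift]
  punkumdallod → punkumdallot   [final devoicing]
  punkumdallot (rule 3 does not apply)
  punkumdallot → punkumdellot   [vowel merger]
  giving Nevat punkumdellot.
The other candidates each miss or misapply at least one Nevat change.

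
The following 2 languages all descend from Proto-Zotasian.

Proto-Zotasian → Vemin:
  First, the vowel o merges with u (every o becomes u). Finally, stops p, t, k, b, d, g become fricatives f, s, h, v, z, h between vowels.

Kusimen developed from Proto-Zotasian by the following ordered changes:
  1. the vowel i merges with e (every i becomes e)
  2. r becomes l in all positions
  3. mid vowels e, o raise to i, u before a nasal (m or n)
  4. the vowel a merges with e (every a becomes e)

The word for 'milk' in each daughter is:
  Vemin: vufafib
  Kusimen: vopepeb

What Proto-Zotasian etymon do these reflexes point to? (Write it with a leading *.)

*vopapib

Position 4: Vemin has a, Kusimen has e. Vemin preserves a here (none of its changes turn any other segment into a), so the proto-segment is *a.
Position 3: Vemin has f, Kusimen has p. Kusimen preserves p here (none of its changes turn any other segment into p), so the proto-segment is *p.
Position 6: Vemin has i, Kusimen has e. Vemin preserves i here (none of its changes turn any other segment into i), so the proto-segment is *i.
This points to *vopapib. Verify forward in each daughter:
Vemin: *vopapib
  vopapib → vupapib   [vowel merger]
  vupapib → vufafib   [intervocalic lenition]
  giving Vemin vufafib.
Kusimen: *vopapib
  vopapib → vopapeb   [vowel merger]
  vopapeb (rule 2 does not apply)
  vopapeb (rule 3 does not apply)
  vopapeb → vopepeb   [vowel merger]
  giving Kusimen vopepeb.
No other proto-form is consistent with every reflex, so the reconstruction is *vopapib.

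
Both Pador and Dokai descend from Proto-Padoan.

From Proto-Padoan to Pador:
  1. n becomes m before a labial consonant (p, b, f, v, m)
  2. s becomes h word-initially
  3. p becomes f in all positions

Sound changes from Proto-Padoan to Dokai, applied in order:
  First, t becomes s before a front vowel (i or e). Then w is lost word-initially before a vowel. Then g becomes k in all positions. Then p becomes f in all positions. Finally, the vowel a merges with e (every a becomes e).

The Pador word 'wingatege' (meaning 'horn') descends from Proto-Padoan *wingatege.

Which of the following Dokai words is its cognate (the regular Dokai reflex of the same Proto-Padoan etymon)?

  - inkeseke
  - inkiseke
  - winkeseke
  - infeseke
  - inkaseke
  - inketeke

inkeseke

Dokai: *wingatege
  wingatege → wingasege   [palatalisation]
  wingasege → ingasege   [glide loss]
  ingasege → inkaseke   [unconditioned shift]
  inkaseke (rule 4 does not apply)
  inkaseke → inkeseke   [vowel merger]
  giving Dokai inkeseke.
The other candidates each miss or misapply at least one Dokai change.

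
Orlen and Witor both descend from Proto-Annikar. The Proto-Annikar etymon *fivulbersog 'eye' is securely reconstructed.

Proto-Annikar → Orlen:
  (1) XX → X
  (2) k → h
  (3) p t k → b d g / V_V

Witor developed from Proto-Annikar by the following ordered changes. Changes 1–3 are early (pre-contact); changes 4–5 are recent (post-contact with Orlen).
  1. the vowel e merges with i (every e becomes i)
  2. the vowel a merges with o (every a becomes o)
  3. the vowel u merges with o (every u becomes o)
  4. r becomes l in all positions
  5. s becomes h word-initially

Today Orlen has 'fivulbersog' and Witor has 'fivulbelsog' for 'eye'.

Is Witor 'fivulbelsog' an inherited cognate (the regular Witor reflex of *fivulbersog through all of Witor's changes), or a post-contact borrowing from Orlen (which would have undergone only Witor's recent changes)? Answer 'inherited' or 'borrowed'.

borrowed

If inherited, *fivulbersog would pass through all of Witor's changes:
Witor: *fivulbersog > fivulbirsog > fivolbirsog > fivolbilsog  (by vowel merger, vowel merger, unconditioned shift)
If borrowed from Orlen 'fivulbersog' after the early changes, it would undergo only the recent ones:
  rule 4 (unconditioned shift): fivulbersog → fivulbelsog
  rule 5 (debuccalisation): no change (fivulbelsog)
  ⇒ as a loan: fivulbelsog
Witor 'fivulbelsog' matches the loan outcome 'fivulbelsog', not the inherited 'fivolbilsog' — it skipped the early Witor changes, so it was borrowed from Orlen.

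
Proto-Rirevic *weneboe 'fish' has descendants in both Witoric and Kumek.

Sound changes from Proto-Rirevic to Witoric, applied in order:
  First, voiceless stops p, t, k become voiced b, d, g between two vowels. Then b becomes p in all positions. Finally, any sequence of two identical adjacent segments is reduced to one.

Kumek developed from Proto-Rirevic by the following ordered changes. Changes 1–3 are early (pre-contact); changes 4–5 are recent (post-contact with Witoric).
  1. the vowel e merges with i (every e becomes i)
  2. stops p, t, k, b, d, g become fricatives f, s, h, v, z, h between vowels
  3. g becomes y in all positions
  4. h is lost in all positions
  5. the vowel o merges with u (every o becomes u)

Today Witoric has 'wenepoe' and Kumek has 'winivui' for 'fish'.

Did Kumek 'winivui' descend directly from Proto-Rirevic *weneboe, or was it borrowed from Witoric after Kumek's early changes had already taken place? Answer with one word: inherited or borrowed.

inherited

If inherited, *weneboe would pass through all of Kumek's changes:
Kumek: *weneboe
  weneboe → winiboi   [vowel merger]
  winiboi → winivoi   [intervocalic lenition]
  winivoi (rule 3 does not apply)
  winivoi (rule 4 does not apply)
  winivoi → winivui   [vowel merger]
  giving Kumek winivui.
If borrowed from Witoric 'wenepoe' after the early changes, it would undergo only the recent ones:
  rule 4 (h-loss): no change (wenepoe)
  rule 5 (vowel merger): wenepoe → wenepue
  ⇒ as a loan: wenepue
Kumek 'winivui' matches the inherited outcome exactly, so it is an inherited cognate, not a loan.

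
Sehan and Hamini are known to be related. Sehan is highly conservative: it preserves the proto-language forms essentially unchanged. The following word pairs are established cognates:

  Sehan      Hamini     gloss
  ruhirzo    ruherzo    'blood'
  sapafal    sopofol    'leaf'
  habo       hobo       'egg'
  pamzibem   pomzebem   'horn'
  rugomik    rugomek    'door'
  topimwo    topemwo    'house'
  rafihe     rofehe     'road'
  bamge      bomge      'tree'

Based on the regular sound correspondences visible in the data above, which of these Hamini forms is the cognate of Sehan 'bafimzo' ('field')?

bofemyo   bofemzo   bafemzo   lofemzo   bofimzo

sapafal ~ sopofol, rafihe ~ rofehe — Sehan a corresponds to Hamini o after a consonant, before a labial obstruent.
topimwo ~ topemwo — Sehan i corresponds to Hamini e after a consonant, before a nasal.
Applying these to Sehan 'bafimzo':
  bafimzo → bofimzo   (a→o after a consonant, before a labial obstruent)
  bofimzo → bofemzo   (i→e after a consonant, before a nasal)
So the Hamini cognate is 'bofemzo'.

bofemzo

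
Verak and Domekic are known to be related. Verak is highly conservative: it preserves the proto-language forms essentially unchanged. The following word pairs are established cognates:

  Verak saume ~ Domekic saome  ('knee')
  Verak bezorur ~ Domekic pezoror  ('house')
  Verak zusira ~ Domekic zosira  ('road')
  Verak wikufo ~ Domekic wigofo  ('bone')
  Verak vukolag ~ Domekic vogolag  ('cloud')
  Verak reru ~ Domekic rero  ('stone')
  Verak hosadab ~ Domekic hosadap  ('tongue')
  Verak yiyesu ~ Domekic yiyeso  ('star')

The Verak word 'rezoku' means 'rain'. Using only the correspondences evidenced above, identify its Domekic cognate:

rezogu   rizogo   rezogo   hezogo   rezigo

wikufo ~ wigofo — Verak k corresponds to Domekic g between vowels (before a back vowel).
reru ~ rero, yiyesu ~ yiyeso — Verak u corresponds to Domekic o word-finally.
Applying these to Verak 'rezoku':
  rezoku → rezogu   (k→g between vowels (before a back vowel))
  rezogu → rezogo   (u→o word-finally)
So the Domekic cognate is 'rezogo'.

rezogo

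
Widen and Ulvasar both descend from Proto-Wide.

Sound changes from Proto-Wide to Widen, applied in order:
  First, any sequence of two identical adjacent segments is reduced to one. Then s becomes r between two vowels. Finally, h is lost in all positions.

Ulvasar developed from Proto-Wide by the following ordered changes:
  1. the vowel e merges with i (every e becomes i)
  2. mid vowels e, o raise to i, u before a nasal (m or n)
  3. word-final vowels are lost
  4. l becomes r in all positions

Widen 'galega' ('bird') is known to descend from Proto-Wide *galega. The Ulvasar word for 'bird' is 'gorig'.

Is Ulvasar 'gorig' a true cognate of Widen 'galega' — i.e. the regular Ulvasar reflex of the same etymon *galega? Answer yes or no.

Derive the expected Ulvasar reflex of *galega:
Ulvasar: start from *galega.
  rule 1 (vowel merger): galega → galiga
  rule 2: no change — galiga
  rule 3 (apocope): galiga → galig
  rule 4 (unconditioned shift): galig → garig
  ⇒ Ulvasar garig
The regular Ulvasar reflex would be 'garig', but the attested form is 'gorig'. The correspondence is irregular, so they are not cognates (the Ulvasar form has a different source).

no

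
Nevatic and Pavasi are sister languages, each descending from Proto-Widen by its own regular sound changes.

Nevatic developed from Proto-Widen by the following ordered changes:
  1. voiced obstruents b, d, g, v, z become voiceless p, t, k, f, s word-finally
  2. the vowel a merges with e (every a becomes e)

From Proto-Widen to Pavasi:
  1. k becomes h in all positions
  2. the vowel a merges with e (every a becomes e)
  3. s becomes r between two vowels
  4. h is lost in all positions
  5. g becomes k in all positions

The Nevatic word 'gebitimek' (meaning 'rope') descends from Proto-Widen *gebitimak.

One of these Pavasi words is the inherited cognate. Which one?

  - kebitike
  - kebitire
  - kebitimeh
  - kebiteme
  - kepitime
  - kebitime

kebitime

Pavasi: *gebitimak > gebitimah > gebitimeh > gebitime > kebitime  (by unconditioned shift, vowel merger, h-loss, unconditioned shift)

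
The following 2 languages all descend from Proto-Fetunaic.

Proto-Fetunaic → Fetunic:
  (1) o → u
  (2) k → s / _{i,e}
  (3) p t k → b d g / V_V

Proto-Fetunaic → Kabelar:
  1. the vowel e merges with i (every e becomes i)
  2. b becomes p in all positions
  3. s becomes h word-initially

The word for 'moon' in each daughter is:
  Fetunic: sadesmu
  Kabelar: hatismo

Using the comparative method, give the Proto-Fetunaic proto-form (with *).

*satesmo

Position 4: Fetunic has e, Kabelar has i. Fetunic preserves e here (none of its changes turn any other segment into e), so the proto-segment is *e.
Position 7: Fetunic has u, Kabelar has o. Kabelar preserves o here (none of its changes turn any other segment into o), so the proto-segment is *o.
This points to *satesmo. Verify forward in each daughter:
Fetunic: start from *satesmo.
  rule 1 (vowel merger): satesmo → satesmu
  rule 2: no change — satesmu
  rule 3 (intervocalic voicing): satesmu → sadesmu
  ⇒ Fetunic sadesmu
Kabelar: *satesmo
  satesmo → satismo   [vowel merger]
  satismo (rule 2 does not apply)
  satismo → hatismo   [debuccalisation]
  giving Kabelar hatismo.
Only *satesmo yields all of Fetunic sadesmu, Kabelar hatismo.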